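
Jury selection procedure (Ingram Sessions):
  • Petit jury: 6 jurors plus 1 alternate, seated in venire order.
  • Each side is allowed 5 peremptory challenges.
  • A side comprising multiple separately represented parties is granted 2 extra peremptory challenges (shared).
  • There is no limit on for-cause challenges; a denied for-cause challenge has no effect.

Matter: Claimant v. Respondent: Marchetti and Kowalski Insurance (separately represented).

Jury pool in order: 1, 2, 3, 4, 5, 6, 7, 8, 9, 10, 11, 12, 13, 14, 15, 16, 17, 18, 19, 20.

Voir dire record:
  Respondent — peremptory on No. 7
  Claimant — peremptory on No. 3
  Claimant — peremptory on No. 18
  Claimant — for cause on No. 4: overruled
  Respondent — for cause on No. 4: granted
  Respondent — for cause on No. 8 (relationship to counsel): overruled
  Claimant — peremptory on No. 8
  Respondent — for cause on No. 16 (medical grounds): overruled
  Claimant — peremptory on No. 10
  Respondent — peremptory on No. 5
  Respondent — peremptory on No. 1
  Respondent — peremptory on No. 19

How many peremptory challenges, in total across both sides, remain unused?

Claimant allotment: 5. Respondent allotment: 5 base + 2 multi-party = 7.
Claimant peremptories used: #3, #18, #8, #10 — 4 (the for-cause on #4 doesn't count).
Respondent peremptories used: #7, #5, #1, #19 — 4 (for-cause on #4, #8, #16 don't count).
Remaining: (5 − 4) + (7 − 4) = 4.

4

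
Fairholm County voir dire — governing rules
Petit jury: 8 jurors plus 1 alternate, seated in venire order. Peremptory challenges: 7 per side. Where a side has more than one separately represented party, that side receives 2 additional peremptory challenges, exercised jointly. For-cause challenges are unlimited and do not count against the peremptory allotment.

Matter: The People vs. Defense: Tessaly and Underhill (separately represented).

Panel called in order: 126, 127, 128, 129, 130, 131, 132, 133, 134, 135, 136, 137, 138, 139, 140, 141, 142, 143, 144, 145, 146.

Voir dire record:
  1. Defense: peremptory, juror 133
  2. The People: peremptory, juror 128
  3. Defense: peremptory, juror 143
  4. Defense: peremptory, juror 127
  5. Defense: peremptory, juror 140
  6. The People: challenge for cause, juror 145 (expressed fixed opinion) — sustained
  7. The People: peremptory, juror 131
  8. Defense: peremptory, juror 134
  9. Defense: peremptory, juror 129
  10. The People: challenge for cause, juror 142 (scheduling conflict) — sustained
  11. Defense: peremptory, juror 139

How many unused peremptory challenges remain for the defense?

2

Defense allotment: 7 base + 2 multi-party = 9.
Defense peremptories used: #133, #143, #127, #140, #134, #129, #139 — 7.
Remaining: 9 − 7 = 2.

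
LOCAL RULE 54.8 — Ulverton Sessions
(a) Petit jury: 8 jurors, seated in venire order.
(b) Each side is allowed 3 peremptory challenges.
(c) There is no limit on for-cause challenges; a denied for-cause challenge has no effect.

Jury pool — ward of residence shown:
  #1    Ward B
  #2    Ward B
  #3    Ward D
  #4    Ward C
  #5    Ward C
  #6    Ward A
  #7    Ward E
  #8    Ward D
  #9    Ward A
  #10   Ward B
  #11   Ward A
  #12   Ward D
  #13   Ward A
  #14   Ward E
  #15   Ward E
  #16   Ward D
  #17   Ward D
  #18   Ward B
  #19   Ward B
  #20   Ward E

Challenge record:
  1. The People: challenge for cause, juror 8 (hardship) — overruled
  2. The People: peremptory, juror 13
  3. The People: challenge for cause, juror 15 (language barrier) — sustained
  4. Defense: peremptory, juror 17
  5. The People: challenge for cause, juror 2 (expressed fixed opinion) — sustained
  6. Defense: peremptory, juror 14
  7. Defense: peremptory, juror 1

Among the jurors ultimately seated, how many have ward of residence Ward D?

2

Removed: #1, #2, #13, #14, #15, #17.
Seated jurors 1–8: #3, #4, #5, #6, #7, #8, #9, #10.
Of those, in Ward D: #3, #8 → 2.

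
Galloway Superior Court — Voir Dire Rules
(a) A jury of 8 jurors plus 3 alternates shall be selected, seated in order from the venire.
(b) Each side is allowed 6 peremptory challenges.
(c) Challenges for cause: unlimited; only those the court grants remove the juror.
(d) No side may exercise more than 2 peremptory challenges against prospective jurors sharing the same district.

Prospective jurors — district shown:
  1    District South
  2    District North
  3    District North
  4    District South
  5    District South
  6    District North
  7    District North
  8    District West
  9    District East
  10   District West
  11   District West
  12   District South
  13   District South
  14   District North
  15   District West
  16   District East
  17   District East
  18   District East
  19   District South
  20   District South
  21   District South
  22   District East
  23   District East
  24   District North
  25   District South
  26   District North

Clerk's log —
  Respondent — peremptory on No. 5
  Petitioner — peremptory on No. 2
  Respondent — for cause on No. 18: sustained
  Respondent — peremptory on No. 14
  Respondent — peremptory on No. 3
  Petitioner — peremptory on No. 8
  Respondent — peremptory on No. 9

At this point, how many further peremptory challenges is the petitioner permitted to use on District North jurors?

Petitioner peremptories so far: #2, #8 — 2 of 6 used, 4 left overall.
Against District North: #2 — 1 used; per-district cap 2 leaves 1.
Binding limit: min(4, 1) = 1.

1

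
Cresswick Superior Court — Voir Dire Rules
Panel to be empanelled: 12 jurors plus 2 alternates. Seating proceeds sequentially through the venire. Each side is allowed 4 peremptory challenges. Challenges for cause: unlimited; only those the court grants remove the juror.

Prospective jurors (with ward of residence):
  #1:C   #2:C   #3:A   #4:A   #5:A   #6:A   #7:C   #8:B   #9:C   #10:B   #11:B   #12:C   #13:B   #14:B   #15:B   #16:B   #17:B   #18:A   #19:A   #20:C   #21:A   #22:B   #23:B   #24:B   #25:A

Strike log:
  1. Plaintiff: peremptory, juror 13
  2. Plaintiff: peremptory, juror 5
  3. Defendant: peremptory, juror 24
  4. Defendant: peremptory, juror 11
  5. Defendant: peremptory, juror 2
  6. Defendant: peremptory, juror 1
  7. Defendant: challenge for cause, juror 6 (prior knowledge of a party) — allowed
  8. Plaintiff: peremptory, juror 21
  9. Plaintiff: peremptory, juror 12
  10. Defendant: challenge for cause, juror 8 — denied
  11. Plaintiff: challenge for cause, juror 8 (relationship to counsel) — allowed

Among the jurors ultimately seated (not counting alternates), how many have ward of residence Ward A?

4

Removed: #1, #2, #5, #6, #8, #11, #12, #13, #21, #24.
Seated jurors 1–12: #3, #4, #7, #9, #10, #14, #15, #16, #17, #18, #19, #20 (alternates #22, #23 not counted).
Of those, in Ward A: #3, #4, #18, #19 → 4.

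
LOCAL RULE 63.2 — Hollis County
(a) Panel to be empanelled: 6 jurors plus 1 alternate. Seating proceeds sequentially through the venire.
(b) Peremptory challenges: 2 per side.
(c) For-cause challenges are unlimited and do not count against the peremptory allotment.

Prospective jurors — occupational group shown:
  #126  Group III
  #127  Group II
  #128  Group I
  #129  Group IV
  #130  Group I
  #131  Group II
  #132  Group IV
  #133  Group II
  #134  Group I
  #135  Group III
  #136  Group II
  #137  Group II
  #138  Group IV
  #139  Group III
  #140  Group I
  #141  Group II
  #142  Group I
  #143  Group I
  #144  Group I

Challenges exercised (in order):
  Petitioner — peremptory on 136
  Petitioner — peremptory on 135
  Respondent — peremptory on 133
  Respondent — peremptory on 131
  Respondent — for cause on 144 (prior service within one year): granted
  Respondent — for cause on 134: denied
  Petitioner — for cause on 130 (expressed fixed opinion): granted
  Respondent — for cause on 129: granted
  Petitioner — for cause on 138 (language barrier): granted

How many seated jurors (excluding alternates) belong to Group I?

2

Removed: #129, #130, #131, #133, #135, #136, #138, #144.
Seated jurors 1–6: #126, #127, #128, #132, #134, #137 (alternates #139 not counted).
Of those, in Group I: #128, #134 → 2.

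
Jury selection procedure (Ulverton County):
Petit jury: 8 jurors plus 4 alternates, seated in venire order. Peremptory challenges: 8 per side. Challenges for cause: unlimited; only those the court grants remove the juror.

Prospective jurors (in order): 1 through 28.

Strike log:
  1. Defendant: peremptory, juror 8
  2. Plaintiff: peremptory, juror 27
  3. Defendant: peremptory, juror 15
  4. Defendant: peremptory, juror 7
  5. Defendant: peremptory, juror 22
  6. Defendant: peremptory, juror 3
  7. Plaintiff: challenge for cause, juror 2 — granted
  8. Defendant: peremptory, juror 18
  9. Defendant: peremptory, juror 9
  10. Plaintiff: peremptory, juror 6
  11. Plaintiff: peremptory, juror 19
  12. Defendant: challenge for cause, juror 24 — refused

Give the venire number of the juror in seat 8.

Removed: #2, #3, #6, #7, #8, #9, #15, #18, #19, #22, #27. (#24 stays — for-cause denied.)
Seating in order: seats 1–8 → #1, #4, #5, #10, #11, #12, #13, #14; alternates → #16, #17, #20, #21.
So seat 8 is #14.

14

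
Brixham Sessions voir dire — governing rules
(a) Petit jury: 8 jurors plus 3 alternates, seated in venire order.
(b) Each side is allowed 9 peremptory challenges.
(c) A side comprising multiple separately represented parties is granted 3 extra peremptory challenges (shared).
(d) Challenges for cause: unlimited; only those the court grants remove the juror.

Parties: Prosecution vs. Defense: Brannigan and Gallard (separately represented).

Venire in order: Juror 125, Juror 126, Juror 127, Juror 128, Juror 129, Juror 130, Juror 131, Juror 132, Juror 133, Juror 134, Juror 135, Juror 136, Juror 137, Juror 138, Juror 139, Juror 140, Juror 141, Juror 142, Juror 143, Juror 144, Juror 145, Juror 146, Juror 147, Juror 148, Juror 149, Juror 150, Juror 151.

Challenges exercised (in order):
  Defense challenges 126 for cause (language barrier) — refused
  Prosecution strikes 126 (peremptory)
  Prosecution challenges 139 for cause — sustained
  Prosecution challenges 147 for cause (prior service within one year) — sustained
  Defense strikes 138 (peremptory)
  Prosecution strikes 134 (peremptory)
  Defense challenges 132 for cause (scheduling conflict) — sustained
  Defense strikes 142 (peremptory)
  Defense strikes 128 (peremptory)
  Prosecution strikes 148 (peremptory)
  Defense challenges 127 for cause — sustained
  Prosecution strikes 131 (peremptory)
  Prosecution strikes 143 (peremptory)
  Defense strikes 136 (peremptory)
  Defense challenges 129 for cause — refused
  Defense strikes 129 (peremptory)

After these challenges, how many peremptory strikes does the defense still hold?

7

Defense allotment: 9 base + 3 multi-party = 12.
Defense peremptories used: #138, #142, #128, #136, #129 — 5 (for-cause on #126, #132, #127, #129 don't count).
Remaining: 12 − 5 = 7.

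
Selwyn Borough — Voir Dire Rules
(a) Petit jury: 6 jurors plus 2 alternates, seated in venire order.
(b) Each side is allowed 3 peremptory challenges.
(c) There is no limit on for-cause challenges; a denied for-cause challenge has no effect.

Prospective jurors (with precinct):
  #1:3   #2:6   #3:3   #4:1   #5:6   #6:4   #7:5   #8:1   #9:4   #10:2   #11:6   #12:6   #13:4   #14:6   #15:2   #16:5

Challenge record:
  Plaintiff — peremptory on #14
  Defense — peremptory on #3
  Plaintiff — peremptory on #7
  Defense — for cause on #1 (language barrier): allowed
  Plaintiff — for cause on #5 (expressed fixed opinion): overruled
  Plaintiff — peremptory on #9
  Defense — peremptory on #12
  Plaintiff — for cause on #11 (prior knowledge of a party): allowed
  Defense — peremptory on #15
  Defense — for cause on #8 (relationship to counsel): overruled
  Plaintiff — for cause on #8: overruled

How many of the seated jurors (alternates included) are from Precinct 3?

Removed: #1, #3, #7, #9, #11, #12, #14, #15.
Seated (8 incl. alternates): #2, #4, #5, #6, #8, #10, #13, #16.
None of those are in Precinct 3 → 0.

0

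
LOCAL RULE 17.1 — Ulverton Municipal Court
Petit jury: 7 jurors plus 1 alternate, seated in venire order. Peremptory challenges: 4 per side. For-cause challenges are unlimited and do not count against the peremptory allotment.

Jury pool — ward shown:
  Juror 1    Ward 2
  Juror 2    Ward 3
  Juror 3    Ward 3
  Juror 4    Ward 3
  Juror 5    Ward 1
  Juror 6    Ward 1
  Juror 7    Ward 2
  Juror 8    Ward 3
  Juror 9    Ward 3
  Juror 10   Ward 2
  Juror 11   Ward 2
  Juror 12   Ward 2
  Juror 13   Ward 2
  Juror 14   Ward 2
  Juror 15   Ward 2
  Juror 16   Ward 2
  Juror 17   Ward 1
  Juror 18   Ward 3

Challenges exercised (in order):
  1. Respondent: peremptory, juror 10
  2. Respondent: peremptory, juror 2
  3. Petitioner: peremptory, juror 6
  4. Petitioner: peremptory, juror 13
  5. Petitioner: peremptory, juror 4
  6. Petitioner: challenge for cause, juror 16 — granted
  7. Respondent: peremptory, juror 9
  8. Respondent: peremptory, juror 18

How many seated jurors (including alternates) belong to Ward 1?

Removed: #2, #4, #6, #9, #10, #13, #16, #18.
Seated (8 incl. alternates): #1, #3, #5, #7, #8, #11, #12, #14.
Of those, in Ward 1: #5 → 1.

1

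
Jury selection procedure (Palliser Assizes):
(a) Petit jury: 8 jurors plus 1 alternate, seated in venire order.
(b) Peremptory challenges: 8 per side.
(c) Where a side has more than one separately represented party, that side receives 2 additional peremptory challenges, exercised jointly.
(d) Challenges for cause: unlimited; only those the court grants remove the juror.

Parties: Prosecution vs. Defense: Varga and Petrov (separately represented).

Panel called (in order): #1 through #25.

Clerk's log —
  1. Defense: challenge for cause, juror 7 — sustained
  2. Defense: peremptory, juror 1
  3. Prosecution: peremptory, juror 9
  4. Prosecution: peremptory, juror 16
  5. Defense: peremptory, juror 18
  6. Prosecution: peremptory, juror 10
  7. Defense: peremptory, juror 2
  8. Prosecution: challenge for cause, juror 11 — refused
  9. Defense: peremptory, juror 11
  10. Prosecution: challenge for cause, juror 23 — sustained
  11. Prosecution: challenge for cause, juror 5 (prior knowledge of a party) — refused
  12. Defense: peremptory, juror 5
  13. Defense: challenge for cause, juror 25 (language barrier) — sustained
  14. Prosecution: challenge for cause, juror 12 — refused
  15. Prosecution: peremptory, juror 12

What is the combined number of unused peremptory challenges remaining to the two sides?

9

Prosecution allotment: 8. Defense allotment: 8 base + 2 multi-party = 10.
Prosecution peremptories used: #9, #16, #10, #12 — 4 (for-cause on #11, #23, #5, #12 don't count).
Defense peremptories used: #1, #18, #2, #11, #5 — 5 (for-cause on #7, #25 don't count).
Remaining: (8 − 4) + (10 − 5) = 9.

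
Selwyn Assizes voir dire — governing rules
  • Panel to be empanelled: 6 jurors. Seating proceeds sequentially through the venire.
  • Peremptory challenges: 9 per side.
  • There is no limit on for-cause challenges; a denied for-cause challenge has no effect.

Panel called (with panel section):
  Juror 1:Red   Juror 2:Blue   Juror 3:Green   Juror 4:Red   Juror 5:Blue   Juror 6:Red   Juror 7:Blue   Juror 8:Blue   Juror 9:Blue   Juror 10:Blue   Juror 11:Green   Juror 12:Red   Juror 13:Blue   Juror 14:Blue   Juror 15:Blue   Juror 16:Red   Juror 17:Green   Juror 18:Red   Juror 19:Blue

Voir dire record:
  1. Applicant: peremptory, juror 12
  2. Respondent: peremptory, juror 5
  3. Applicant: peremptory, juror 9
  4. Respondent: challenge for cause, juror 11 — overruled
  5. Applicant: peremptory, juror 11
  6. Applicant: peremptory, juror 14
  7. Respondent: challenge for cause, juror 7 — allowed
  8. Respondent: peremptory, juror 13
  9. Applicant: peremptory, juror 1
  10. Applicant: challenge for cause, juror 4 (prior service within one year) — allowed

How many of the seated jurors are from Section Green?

Removed: #1, #4, #5, #7, #9, #11, #12, #13, #14.
Seated jurors 1–6: #2, #3, #6, #8, #10, #15.
Of those, in Section Green: #3 → 1.

1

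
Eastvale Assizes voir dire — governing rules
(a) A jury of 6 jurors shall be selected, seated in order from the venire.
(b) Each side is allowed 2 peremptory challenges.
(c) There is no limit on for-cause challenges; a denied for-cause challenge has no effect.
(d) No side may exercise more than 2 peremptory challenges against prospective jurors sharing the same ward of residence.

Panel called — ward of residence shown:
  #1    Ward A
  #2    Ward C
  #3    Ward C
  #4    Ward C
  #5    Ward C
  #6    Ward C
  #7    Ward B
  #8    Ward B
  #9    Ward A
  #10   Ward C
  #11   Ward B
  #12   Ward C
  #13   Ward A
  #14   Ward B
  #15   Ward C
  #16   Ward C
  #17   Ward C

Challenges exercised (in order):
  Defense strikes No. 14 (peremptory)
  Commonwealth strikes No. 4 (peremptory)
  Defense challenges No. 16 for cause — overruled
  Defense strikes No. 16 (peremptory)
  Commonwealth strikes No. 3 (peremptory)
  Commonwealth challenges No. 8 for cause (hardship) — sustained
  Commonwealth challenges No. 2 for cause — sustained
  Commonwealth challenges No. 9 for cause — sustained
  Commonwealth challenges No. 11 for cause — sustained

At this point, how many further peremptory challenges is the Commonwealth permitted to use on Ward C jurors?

Commonwealth peremptories so far: #4, #3 — 2 of 2 used, 0 left overall.
Against Ward C: #4, #3 — 2 used; per-ward cap 2 leaves 0.
Binding limit: min(0, 0) = 0.

0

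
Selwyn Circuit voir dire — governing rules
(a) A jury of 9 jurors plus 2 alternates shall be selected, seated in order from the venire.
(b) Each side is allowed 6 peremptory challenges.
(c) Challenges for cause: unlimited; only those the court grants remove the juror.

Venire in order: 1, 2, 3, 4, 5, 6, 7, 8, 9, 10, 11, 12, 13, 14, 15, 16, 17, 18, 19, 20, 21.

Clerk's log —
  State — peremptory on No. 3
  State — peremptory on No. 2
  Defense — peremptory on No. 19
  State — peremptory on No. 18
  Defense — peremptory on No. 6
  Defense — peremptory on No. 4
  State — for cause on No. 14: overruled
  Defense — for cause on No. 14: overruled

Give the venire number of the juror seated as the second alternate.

Removed: #2, #3, #4, #6, #18, #19. (#14 stays — for-cause denied.)
Seating in order: seats 1–9 → #1, #5, #7, #8, #9, #10, #11, #12, #13; alternates → #14, #15.
So alternate 2 is #15.

15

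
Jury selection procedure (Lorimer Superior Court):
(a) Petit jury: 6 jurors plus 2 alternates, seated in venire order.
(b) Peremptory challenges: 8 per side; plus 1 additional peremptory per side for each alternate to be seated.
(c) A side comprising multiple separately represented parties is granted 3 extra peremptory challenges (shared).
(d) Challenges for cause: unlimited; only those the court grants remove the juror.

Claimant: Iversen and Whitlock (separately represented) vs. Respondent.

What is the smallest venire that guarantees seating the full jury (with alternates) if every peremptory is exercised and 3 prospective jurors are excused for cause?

Seats to fill: 6 + 2 alternates = 8.
Peremptories — Claimant: 8 + 1×2 + 3 = 13; Respondent: 8 + 1×2 = 10; total 23.
For-cause removals: 3.
Minimum venire: 8 + 23 + 3 = 34.

34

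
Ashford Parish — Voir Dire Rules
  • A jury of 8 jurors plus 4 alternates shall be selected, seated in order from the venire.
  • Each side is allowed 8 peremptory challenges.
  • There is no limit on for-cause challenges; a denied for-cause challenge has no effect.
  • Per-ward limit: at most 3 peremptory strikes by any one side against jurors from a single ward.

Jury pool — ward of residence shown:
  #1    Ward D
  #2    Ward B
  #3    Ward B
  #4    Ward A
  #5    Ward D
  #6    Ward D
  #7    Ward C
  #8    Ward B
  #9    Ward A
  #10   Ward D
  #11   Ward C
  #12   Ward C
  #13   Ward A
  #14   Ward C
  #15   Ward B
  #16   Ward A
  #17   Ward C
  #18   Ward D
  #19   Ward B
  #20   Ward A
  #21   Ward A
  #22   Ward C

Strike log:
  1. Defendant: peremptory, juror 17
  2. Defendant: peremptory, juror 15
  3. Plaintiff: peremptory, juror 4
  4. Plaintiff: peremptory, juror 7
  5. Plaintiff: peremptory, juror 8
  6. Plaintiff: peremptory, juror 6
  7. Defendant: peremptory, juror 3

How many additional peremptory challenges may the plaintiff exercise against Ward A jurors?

2

Plaintiff peremptories so far: #4, #7, #8, #6 — 4 of 8 used, 4 left overall.
Against Ward A: #4 — 1 used; per-ward cap 3 leaves 2.
Binding limit: min(4, 2) = 2.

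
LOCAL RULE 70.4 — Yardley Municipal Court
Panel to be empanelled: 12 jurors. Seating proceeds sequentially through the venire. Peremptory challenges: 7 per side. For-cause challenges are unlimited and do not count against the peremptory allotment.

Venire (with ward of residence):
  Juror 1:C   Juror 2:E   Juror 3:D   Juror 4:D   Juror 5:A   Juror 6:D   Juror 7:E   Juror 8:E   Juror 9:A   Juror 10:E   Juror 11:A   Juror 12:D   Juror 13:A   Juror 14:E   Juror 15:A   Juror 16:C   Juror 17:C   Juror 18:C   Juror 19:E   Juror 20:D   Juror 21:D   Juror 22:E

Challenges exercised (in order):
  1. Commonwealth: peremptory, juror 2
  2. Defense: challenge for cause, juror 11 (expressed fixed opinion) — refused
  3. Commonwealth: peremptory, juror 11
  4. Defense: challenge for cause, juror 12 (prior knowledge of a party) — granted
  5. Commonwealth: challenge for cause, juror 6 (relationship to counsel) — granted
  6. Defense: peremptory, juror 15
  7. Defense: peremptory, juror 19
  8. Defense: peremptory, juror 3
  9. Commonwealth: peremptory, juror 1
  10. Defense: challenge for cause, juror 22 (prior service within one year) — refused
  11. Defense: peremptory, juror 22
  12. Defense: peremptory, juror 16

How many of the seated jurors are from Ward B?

0

Removed: #1, #2, #3, #6, #11, #12, #15, #16, #19, #22.
Seated jurors 1–12: #4, #5, #7, #8, #9, #10, #13, #14, #17, #18, #20, #21.
None of those are in Ward B → 0.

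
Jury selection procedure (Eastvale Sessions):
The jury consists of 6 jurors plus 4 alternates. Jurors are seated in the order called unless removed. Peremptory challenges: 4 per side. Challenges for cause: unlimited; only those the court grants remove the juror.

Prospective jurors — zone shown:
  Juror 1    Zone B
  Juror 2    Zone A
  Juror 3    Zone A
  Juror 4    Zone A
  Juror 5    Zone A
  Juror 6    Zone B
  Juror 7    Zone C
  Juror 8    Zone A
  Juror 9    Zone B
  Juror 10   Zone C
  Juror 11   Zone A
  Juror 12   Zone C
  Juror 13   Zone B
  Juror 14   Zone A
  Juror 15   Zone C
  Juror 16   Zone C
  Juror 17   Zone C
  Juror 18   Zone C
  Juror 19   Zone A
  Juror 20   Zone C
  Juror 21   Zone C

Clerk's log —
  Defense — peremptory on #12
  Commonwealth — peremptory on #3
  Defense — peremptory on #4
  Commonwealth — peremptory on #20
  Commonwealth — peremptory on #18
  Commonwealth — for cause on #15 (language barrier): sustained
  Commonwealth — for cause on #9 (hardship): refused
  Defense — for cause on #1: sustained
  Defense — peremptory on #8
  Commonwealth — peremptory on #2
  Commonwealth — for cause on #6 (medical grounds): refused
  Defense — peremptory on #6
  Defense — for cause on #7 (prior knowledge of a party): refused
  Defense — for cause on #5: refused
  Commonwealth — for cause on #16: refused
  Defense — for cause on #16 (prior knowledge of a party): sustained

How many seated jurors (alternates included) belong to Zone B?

2

Removed: #1, #2, #3, #4, #6, #8, #12, #15, #16, #18, #20.
Seated (10 incl. alternates): #5, #7, #9, #10, #11, #13, #14, #17, #19, #21.
Of those, in Zone B: #9, #13 → 2.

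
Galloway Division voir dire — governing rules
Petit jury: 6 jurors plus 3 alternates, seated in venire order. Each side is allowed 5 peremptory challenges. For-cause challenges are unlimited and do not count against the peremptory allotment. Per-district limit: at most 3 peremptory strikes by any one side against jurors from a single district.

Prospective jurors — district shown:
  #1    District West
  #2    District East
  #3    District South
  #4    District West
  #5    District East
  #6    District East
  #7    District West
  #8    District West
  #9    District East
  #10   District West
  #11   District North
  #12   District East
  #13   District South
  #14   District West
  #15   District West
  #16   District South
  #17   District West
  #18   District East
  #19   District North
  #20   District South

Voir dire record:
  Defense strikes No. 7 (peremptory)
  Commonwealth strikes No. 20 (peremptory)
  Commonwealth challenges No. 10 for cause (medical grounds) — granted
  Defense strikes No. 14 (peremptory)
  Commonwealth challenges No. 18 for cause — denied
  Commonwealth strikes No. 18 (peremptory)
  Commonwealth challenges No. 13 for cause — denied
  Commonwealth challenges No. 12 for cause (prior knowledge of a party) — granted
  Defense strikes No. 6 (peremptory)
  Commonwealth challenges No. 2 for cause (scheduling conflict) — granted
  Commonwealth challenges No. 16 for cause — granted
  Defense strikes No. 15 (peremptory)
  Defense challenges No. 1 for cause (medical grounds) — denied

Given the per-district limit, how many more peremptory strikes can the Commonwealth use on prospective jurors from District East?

Commonwealth peremptories so far: #20, #18 — 2 of 5 used, 3 left overall.
Against District East: #18 — 1 used; per-district cap 3 leaves 2.
Binding limit: min(3, 2) = 2.

2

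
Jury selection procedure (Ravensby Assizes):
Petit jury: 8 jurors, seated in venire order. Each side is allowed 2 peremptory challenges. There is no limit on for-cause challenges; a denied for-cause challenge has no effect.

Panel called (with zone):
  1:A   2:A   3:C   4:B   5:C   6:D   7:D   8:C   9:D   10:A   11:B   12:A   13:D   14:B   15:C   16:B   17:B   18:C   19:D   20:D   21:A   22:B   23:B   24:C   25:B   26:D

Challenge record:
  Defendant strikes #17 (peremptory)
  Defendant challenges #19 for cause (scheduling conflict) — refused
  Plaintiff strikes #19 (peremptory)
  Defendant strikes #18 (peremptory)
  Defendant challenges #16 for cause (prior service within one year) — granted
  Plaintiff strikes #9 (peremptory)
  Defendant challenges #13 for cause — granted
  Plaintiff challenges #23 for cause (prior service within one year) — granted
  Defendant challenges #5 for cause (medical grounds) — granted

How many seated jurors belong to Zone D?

2

Removed: #5, #9, #13, #16, #17, #18, #19, #23.
Seated jurors 1–8: #1, #2, #3, #4, #6, #7, #8, #10.
Of those, in Zone D: #6, #7 → 2.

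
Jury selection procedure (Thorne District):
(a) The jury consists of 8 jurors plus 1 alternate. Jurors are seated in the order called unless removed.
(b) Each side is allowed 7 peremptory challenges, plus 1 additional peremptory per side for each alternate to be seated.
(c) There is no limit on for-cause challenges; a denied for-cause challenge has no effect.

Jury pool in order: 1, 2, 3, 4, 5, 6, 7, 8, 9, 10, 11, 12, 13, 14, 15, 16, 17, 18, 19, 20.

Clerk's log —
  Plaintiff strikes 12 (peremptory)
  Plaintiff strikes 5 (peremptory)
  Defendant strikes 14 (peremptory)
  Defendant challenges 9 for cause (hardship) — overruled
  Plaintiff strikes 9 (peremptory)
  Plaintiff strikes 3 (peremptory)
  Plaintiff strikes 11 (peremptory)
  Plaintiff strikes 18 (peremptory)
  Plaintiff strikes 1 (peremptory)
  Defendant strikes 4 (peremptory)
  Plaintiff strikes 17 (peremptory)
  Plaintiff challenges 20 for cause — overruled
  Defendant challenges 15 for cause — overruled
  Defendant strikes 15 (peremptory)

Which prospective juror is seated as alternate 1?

Removed: #1, #3, #4, #5, #9, #11, #12, #14, #15, #17, #18. (#20 stays — for-cause denied.)
Seating in order: seats 1–8 → #2, #6, #7, #8, #10, #13, #16, #19; alternates → #20.
So alternate 1 is #20.

20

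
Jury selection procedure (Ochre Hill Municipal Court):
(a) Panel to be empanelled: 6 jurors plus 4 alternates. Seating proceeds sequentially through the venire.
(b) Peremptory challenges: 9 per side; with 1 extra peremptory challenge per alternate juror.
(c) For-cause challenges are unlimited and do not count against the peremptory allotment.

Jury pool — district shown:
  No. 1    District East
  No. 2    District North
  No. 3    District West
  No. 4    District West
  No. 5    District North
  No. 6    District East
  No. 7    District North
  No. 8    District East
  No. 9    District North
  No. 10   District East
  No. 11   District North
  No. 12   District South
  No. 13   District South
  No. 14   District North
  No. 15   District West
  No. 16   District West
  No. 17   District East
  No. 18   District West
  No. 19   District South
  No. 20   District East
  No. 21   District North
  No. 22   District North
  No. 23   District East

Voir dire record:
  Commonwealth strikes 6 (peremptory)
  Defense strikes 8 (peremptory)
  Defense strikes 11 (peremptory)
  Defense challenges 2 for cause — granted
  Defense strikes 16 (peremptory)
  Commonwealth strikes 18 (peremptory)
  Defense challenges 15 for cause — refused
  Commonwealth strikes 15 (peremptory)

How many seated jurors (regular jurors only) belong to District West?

Removed: #2, #6, #8, #11, #15, #16, #18.
Seated jurors 1–6: #1, #3, #4, #5, #7, #9 (alternates #10, #12, #13, #14 not counted).
Of those, in District West: #3, #4 → 2.

2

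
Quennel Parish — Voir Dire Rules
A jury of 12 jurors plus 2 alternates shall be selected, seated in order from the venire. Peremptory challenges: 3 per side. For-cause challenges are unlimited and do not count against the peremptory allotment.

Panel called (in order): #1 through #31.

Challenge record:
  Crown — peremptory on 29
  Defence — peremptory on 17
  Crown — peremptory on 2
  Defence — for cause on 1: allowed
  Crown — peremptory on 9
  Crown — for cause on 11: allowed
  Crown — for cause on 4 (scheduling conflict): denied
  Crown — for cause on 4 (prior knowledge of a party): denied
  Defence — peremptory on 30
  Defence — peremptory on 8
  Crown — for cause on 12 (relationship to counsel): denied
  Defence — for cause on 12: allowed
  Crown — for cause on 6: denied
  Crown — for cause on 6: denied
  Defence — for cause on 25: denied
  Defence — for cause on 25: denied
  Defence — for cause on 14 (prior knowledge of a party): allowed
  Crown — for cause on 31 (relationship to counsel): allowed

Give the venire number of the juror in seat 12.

20

Removed: #1, #2, #8, #9, #11, #12, #14, #17, #29, #30, #31. (#4, #6, #25 stay — for-cause denied.)
Seating in order: seats 1–12 → #3, #4, #5, #6, #7, #10, #13, #15, #16, #18, #19, #20; alternates → #21, #22.
So seat 12 is #20.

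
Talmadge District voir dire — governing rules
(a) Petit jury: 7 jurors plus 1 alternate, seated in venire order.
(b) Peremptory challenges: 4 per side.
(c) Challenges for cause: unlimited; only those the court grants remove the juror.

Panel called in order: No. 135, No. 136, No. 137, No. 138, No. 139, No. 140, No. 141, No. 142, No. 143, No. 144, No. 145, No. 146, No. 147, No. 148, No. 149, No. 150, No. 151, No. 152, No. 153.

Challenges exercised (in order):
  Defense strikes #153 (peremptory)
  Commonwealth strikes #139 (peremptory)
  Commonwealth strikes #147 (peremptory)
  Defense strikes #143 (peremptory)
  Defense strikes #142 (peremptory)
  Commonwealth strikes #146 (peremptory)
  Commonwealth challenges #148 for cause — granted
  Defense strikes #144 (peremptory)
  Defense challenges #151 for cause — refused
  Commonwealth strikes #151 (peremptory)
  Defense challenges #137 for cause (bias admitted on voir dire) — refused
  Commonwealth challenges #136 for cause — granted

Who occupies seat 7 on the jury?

Removed: #136, #139, #142, #143, #144, #146, #147, #148, #151, #153. (#137 stays — for-cause denied.)
Seating in order: seats 1–7 → #135, #137, #138, #140, #141, #145, #149; alternates → #150.
So seat 7 is #149.

149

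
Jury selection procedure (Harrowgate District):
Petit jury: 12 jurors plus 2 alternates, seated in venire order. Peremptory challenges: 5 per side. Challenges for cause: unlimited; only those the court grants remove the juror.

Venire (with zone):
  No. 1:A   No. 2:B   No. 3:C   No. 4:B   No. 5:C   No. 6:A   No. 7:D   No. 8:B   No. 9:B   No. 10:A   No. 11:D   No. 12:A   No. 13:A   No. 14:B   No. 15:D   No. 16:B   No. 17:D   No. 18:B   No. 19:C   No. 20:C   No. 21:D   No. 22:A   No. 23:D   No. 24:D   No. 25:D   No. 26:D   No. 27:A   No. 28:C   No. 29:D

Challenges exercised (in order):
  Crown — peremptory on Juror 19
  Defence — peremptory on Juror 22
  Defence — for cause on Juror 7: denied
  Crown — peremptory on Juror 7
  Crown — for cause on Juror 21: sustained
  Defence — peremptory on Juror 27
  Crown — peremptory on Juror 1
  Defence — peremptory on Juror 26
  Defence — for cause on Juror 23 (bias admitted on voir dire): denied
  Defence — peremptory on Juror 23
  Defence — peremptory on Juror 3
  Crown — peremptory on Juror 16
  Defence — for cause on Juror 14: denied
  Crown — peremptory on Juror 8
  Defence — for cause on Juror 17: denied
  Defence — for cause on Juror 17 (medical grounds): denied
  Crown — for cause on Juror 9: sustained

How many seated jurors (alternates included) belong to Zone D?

4

Removed: #1, #3, #7, #8, #9, #16, #19, #21, #22, #23, #26, #27.
Seated (14 incl. alternates): #2, #4, #5, #6, #10, #11, #12, #13, #14, #15, #17, #18, #20, #24.
Of those, in Zone D: #11, #15, #17, #24 → 4.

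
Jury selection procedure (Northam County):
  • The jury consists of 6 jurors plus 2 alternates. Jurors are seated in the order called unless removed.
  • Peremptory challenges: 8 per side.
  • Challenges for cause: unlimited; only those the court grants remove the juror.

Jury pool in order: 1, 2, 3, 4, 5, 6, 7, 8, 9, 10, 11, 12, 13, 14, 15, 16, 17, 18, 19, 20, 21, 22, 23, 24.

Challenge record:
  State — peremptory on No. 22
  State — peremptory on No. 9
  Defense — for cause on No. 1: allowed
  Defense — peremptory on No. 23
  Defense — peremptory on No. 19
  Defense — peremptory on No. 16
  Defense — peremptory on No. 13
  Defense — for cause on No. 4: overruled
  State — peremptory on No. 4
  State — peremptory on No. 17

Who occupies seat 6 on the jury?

Removed: #1, #4, #9, #13, #16, #17, #19, #22, #23.
Seating in order: seats 1–6 → #2, #3, #5, #6, #7, #8; alternates → #10, #11.
So seat 6 is #8.

8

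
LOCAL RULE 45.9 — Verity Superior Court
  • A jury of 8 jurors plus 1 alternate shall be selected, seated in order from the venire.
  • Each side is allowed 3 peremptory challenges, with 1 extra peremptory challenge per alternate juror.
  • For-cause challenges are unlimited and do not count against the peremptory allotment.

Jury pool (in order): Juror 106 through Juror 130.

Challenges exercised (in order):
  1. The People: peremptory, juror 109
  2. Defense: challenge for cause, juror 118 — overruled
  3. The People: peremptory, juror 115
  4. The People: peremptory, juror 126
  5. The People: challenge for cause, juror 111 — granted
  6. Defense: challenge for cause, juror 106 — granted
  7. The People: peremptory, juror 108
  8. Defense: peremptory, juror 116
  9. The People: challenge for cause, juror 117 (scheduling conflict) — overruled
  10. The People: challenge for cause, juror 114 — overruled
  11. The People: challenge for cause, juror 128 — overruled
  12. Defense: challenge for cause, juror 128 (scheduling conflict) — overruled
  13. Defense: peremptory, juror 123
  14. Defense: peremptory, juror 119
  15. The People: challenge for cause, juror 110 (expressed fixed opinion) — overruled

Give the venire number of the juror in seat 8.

Removed: #106, #108, #109, #111, #115, #116, #119, #123, #126. (#110, #114, #117, #118, #128 stay — for-cause denied.)
Filling seats in venire order through position 8: #107, #110, #112, #113, #114, #117, #118, #120.
So seat 8 is #120.

120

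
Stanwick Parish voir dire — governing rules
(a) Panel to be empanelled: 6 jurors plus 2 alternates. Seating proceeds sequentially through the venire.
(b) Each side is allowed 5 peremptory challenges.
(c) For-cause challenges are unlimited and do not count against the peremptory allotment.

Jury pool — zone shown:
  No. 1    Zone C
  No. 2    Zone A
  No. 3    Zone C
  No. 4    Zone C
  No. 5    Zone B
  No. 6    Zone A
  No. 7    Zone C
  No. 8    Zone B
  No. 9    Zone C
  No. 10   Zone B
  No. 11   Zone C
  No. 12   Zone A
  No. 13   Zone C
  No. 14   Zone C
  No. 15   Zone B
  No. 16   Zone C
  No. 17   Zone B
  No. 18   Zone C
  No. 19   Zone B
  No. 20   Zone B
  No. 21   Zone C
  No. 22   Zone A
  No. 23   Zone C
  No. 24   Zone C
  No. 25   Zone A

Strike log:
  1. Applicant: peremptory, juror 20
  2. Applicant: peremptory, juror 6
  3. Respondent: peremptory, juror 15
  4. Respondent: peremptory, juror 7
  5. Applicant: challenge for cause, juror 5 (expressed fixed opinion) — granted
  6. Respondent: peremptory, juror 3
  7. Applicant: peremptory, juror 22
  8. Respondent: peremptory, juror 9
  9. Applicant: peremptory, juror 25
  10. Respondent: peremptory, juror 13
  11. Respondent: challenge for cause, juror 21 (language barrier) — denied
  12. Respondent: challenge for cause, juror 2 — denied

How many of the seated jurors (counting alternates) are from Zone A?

2

Removed: #3, #5, #6, #7, #9, #13, #15, #20, #22, #25.
Seated (8 incl. alternates): #1, #2, #4, #8, #10, #11, #12, #14.
Of those, in Zone A: #2, #12 → 2.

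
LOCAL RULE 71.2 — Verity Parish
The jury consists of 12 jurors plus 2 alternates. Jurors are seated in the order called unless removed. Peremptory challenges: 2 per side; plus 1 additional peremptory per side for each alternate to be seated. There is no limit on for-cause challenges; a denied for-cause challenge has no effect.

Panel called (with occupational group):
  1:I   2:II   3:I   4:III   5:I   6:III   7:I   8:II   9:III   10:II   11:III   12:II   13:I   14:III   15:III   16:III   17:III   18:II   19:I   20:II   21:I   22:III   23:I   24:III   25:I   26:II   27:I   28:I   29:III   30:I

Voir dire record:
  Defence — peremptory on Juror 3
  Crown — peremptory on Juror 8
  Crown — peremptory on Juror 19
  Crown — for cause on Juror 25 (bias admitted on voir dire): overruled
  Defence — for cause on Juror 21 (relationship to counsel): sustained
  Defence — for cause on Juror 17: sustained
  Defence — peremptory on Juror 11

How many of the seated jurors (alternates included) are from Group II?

Removed: #3, #8, #11, #17, #19, #21.
Seated (14 incl. alternates): #1, #2, #4, #5, #6, #7, #9, #10, #12, #13, #14, #15, #16, #18.
Of those, in Group II: #2, #10, #12, #18 → 4.

4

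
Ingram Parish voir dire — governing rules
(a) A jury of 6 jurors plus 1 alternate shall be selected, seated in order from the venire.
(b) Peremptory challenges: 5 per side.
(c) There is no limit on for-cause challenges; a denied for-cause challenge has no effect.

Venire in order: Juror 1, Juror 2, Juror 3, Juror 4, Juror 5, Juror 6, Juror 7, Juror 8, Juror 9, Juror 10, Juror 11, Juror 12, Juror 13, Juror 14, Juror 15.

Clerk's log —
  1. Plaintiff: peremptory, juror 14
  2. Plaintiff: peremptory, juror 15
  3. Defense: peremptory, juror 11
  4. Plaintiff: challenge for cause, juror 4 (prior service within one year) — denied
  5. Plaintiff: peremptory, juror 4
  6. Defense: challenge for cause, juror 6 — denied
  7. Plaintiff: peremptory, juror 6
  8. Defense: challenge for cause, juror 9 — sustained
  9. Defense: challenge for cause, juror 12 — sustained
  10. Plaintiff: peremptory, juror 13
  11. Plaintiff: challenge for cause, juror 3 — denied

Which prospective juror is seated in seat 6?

Removed: #4, #6, #9, #11, #12, #13, #14, #15. (#3 stays — for-cause denied.)
Seating in order: seats 1–6 → #1, #2, #3, #5, #7, #8; alternates → #10.
So seat 6 is #8.

8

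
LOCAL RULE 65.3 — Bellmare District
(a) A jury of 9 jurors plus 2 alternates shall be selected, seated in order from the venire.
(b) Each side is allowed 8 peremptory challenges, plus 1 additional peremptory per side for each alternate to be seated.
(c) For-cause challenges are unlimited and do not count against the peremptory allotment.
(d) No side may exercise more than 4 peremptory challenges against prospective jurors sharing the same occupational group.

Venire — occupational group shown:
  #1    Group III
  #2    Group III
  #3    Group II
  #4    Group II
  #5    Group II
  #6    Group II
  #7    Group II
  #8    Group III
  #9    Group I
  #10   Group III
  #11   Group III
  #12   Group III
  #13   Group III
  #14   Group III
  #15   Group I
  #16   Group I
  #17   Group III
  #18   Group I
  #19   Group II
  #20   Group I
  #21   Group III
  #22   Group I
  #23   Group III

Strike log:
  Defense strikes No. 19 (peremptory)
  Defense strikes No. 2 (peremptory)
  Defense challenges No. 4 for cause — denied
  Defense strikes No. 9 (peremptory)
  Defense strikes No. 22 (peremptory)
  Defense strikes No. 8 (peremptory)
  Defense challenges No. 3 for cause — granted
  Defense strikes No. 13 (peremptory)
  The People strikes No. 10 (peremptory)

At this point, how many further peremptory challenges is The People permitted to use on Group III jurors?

The People peremptories so far: #10 — 1 of 10 used, 9 left overall.
Against Group III: #10 — 1 used; per-group cap 4 leaves 3.
Binding limit: min(9, 3) = 3.

3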